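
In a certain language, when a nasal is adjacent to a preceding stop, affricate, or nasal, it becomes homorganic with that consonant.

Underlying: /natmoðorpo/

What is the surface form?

/m/ after /t/ (alveolar) → [n]

[natnoðorpo]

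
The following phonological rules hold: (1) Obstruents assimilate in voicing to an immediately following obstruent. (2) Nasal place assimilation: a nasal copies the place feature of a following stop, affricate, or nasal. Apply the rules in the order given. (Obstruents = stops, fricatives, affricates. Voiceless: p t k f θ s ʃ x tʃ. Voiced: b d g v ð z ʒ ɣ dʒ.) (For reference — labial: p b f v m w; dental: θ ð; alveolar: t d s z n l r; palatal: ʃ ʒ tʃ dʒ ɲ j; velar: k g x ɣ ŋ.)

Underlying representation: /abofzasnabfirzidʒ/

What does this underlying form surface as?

[abovzasnapfirzidʒ]

Rule 1: /f/ before /z/ (voiced) → [v]
Rule 1: /b/ before /f/ (voiceless) → [p]
After rule 1: abovzasnapfirzidʒ
Rule 2: no segment meets the rule's conditions; no change.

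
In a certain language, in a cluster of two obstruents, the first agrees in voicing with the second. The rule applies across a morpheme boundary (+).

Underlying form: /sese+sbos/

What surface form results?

/s/ before /b/ (voiced) → [z]

[sese+zbos]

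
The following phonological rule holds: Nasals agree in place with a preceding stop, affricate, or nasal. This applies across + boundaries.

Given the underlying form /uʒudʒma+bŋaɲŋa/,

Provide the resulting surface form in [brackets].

[uʒudʒɲa+bmaɲɲa]

/m/ after /dʒ/ (palatal) → [ɲ]
/ŋ/ after /b/ (labial) → [m]
/ŋ/ after /ɲ/ (palatal) → [ɲ]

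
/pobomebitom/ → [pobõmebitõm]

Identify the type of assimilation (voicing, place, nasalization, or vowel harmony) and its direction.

nasalization, regressive

/o/→[õ] /o/→[õ].
Each target copies a feature from the following segment, so the direction is regressive.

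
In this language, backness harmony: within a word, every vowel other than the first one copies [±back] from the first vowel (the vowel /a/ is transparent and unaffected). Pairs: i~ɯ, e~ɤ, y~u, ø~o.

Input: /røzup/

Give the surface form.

[røzyp]

/u/ harmonizes with /ø/ ([-back]) → [y]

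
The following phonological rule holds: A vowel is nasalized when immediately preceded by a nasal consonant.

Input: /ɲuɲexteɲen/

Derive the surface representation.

/u/ after nasal /ɲ/ → [ũ]
/e/ after nasal /ɲ/ → [ẽ]
/e/ after nasal /ɲ/ → [ẽ]

[ɲũɲẽxteɲẽn]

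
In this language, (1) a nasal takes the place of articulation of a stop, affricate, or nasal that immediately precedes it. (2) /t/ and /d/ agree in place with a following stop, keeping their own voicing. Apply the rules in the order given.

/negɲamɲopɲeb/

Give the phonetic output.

[negŋammopmeb]

Rule 1: /ɲ/ after /g/ (velar) → [ŋ]
Rule 1: /ɲ/ after /m/ (labial) → [m]
Rule 1: /ɲ/ after /p/ (labial) → [m]
After rule 1: negŋammopmeb
Rule 2: no segment meets the rule's conditions; no change.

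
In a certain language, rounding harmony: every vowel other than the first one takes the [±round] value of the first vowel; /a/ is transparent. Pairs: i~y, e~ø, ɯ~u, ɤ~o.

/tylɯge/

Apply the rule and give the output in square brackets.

[tylugø]

/ɯ/ harmonizes with /y/ ([+round]) → [u]
/e/ harmonizes with /y/ ([+round]) → [ø]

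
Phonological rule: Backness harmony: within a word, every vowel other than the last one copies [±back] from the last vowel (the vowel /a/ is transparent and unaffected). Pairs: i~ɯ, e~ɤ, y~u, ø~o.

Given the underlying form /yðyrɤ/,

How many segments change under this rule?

2

/y/ harmonizes with /ɤ/ ([+back]) → [u]
/y/ harmonizes with /ɤ/ ([+back]) → [u]
2 segments change.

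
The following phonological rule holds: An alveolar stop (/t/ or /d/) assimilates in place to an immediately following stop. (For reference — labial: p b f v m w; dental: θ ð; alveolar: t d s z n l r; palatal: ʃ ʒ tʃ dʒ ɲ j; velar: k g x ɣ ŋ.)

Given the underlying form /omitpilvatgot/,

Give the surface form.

/t/ before /p/ (labial) → [p]
/t/ before /g/ (velar) → [k]

[omippilvakgot]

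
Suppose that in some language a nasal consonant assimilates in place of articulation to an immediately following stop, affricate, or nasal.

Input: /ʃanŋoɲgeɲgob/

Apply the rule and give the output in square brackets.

/n/ before /ŋ/ (velar) → [ŋ]
/ɲ/ before /g/ (velar) → [ŋ]
/ɲ/ before /g/ (velar) → [ŋ]

[ʃaŋŋoŋgeŋgob]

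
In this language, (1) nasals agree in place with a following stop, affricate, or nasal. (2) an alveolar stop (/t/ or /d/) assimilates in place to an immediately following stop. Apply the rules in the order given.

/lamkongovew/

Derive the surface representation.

[laŋkoŋgovew]

Rule 1: /m/ before /k/ (velar) → [ŋ]
Rule 1: /n/ before /g/ (velar) → [ŋ]
After rule 1: laŋkoŋgovew
Rule 2: no segment meets the rule's conditions; no change.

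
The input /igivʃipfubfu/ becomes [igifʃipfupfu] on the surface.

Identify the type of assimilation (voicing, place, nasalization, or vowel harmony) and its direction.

/v/→[f] /b/→[p].
Each target copies a feature from the following segment, so the direction is regressive.

voicing assimilation, regressive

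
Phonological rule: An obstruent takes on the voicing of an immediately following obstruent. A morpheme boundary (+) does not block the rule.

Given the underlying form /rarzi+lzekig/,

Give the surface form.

no segment meets the rule's conditions; no change.

[rarzi+lzekig]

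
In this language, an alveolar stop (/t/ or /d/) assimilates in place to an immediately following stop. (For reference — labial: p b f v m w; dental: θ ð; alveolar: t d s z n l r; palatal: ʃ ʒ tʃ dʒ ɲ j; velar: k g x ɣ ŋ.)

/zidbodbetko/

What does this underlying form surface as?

/d/ before /b/ (labial) → [b]
/d/ before /b/ (labial) → [b]
/t/ before /k/ (velar) → [k]

[zibbobbekko]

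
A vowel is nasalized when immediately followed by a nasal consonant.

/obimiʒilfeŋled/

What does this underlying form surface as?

[obĩmiʒilfẽŋled]

/i/ before nasal /m/ → [ĩ]
/e/ before nasal /ŋ/ → [ẽ]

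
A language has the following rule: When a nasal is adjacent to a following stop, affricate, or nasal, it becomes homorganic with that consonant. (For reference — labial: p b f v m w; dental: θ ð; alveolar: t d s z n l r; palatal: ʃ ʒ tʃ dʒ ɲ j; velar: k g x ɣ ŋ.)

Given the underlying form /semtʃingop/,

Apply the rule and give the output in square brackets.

[seɲtʃiŋgop]

/m/ before /tʃ/ (palatal) → [ɲ]
/n/ before /g/ (velar) → [ŋ]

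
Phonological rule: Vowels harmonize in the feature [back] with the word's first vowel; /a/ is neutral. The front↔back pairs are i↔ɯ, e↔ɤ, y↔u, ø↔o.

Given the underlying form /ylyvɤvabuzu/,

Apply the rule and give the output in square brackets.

/ɤ/ harmonizes with /y/ ([-back]) → [e]
/u/ harmonizes with /y/ ([-back]) → [y]
/u/ harmonizes with /y/ ([-back]) → [y]

[ylyvevabyzy]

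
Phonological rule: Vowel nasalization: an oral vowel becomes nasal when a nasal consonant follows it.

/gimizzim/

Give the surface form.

[gĩmizzĩm]

/i/ before nasal /m/ → [ĩ]
/i/ before nasal /m/ → [ĩ]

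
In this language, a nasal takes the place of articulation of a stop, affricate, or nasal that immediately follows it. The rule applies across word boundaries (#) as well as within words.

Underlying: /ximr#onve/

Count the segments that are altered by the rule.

0

No segment meets the rule's conditions.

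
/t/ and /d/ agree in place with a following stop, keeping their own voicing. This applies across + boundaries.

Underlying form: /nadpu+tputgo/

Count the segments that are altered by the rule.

/d/ before /p/ (labial) → [b]
/t/ before /p/ (labial) → [p]
/t/ before /g/ (velar) → [k]
3 segments change.

3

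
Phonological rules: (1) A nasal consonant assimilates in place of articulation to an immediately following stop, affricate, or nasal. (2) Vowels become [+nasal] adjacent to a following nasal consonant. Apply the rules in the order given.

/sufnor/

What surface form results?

[sufnor]

Rule 1: no segment meets the rule's conditions; no change.
After rule 1: sufnor
Rule 2: no segment meets the rule's conditions; no change.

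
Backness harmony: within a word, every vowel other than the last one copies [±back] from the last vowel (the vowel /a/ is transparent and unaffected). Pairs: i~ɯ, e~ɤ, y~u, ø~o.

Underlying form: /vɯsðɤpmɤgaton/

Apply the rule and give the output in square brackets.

no segment meets the rule's conditions; no change.

[vɯsðɤpmɤgaton]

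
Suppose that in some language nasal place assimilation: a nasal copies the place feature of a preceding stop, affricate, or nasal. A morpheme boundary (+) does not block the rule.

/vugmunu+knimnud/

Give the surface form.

[vugŋunu+kŋimmud]

/m/ after /g/ (velar) → [ŋ]
/n/ after /k/ (velar) → [ŋ]
/n/ after /m/ (labial) → [m]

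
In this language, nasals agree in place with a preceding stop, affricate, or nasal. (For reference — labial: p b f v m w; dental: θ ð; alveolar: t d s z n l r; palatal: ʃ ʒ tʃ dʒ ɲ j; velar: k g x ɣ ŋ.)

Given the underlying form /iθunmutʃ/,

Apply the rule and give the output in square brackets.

[iθunnutʃ]

/m/ after /n/ (alveolar) → [n]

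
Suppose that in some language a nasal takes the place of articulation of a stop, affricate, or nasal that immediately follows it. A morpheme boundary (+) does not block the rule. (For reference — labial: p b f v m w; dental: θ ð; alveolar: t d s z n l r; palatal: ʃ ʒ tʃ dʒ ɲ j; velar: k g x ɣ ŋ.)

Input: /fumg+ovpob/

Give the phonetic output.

/m/ before /g/ (velar) → [ŋ]

[fuŋg+ovpob]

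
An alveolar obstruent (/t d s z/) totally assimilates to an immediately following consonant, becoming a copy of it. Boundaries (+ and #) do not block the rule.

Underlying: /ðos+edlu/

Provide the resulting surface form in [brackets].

/d/ before /l/ → [l] (total assimilation)

[ðos+ellu]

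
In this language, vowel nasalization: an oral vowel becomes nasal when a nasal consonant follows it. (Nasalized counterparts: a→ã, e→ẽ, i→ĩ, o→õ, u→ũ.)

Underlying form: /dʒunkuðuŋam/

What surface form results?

[dʒũnkuðũŋãm]

/u/ before nasal /n/ → [ũ]
/u/ before nasal /ŋ/ → [ũ]
/a/ before nasal /m/ → [ã]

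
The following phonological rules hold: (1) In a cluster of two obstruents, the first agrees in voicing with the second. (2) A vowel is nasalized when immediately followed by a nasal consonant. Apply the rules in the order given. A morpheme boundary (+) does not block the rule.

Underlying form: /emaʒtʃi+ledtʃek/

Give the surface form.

[ẽmaʃtʃi+lettʃek]

Rule 1: /ʒ/ before /tʃ/ (voiceless) → [ʃ]
Rule 1: /d/ before /tʃ/ (voiceless) → [t]
After rule 1: emaʃtʃi+lettʃek
Rule 2: /e/ before nasal /m/ → [ẽ]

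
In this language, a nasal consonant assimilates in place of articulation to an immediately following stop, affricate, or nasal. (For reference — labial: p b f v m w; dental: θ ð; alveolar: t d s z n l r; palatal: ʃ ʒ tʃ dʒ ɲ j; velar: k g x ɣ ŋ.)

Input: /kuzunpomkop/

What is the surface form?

/n/ before /p/ (labial) → [m]
/m/ before /k/ (velar) → [ŋ]

[kuzumpoŋkop]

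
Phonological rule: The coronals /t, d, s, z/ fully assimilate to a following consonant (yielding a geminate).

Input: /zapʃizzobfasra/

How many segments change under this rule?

/s/ before /r/ → [r] (total assimilation)
1 segment changes.

1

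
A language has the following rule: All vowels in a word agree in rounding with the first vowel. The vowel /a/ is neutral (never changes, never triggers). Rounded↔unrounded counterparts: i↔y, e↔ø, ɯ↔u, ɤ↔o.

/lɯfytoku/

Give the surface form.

/y/ harmonizes with /ɯ/ ([-round]) → [i]
/o/ harmonizes with /ɯ/ ([-round]) → [ɤ]
/u/ harmonizes with /ɯ/ ([-round]) → [ɯ]

[lɯfitɤkɯ]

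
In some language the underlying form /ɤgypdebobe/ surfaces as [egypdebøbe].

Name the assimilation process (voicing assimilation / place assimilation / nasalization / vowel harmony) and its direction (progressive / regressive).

vowel harmony, regressive

/ɤ/→[e] /o/→[ø].
Vowels agree with the last vowel, so the harmony is regressive.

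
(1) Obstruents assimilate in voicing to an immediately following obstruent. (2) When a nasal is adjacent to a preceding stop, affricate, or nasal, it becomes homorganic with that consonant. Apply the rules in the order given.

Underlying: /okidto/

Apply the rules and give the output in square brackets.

Rule 1: /d/ before /t/ (voiceless) → [t]
After rule 1: okitto
Rule 2: no segment meets the rule's conditions; no change.

[okitto]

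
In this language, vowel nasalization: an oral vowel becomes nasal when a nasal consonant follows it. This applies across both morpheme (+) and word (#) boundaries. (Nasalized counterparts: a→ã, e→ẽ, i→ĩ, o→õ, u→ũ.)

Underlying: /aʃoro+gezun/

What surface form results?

/u/ before nasal /n/ → [ũ]

[aʃoro+gezũn]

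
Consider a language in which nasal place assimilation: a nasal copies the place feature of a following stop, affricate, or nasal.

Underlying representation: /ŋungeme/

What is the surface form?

/n/ before /g/ (velar) → [ŋ]

[ŋuŋgeme]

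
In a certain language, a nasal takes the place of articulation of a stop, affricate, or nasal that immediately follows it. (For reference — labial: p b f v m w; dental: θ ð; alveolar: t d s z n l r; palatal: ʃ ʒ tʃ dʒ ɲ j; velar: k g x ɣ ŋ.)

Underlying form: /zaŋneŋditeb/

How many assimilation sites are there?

/ŋ/ before /n/ (alveolar) → [n]
/ŋ/ before /d/ (alveolar) → [n]
2 segments change.

2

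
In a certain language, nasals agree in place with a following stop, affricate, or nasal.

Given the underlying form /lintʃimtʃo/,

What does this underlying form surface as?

/n/ before /tʃ/ (palatal) → [ɲ]
/m/ before /tʃ/ (palatal) → [ɲ]

[liɲtʃiɲtʃo]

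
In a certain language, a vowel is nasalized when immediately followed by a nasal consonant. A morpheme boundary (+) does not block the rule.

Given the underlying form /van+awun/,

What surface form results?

[vãn+awũn]

/a/ before nasal /n/ → [ã]
/u/ before nasal /n/ → [ũ]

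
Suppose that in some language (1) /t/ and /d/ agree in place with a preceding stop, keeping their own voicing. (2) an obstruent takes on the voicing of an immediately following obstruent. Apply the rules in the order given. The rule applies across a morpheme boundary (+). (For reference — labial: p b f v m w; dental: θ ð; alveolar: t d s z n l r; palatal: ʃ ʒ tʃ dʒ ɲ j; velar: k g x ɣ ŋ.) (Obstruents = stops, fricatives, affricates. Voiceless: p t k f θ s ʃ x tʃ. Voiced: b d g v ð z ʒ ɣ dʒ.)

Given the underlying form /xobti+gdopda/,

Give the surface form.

Rule 1: /t/ after /b/ (labial) → [p]
Rule 1: /d/ after /g/ (velar) → [g]
Rule 1: /d/ after /p/ (labial) → [b]
After rule 1: xobpi+ggopba
Rule 2: /b/ before /p/ (voiceless) → [p]
Rule 2: /p/ before /b/ (voiced) → [b]

[xoppi+ggobba]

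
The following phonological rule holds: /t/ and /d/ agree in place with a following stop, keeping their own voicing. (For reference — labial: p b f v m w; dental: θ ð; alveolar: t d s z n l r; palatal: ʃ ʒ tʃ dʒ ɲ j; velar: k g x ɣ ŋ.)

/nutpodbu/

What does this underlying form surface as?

[nuppobbu]

/t/ before /p/ (labial) → [p]
/d/ before /b/ (labial) → [b]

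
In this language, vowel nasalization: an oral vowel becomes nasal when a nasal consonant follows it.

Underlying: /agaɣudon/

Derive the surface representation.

[agaɣudõn]

/o/ before nasal /n/ → [õ]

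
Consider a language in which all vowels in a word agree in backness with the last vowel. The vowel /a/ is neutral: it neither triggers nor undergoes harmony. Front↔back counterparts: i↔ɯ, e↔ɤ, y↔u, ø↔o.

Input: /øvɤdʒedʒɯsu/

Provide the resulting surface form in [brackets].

/ø/ harmonizes with /u/ ([+back]) → [o]
/e/ harmonizes with /u/ ([+back]) → [ɤ]

[ovɤdʒɤdʒɯsu]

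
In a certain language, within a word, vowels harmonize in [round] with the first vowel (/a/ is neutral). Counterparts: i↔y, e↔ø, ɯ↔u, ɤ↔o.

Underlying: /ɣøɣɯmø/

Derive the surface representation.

[ɣøɣumø]

/ɯ/ harmonizes with /ø/ ([+round]) → [u]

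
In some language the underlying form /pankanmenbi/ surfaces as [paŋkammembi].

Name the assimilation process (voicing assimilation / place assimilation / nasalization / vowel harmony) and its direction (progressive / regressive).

/n/→[ŋ] /n/→[m] /n/→[m].
Each target copies a feature from the following segment, so the direction is regressive.

place assimilation, regressive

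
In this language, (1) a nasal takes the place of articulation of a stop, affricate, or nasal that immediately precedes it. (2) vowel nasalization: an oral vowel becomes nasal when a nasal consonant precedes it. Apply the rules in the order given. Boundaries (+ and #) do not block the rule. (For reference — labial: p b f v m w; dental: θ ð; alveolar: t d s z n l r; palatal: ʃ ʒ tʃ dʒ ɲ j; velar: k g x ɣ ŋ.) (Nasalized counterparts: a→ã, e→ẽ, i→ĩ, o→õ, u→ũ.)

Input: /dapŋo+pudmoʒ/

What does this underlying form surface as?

[dapmõ+pudnõʒ]

Rule 1: /ŋ/ after /p/ (labial) → [m]
Rule 1: /m/ after /d/ (alveolar) → [n]
After rule 1: dapmo+pudnoʒ
Rule 2: /o/ after nasal /m/ → [õ]
Rule 2: /o/ after nasal /n/ → [õ]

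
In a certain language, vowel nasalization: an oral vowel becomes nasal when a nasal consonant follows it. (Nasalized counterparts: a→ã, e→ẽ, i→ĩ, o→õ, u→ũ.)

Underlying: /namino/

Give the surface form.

/a/ before nasal /m/ → [ã]
/i/ before nasal /n/ → [ĩ]

[nãmĩno]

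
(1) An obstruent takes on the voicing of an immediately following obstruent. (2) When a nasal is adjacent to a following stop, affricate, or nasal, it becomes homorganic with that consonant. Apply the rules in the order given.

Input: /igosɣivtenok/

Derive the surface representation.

[igozɣiftenok]

Rule 1: /s/ before /ɣ/ (voiced) → [z]
Rule 1: /v/ before /t/ (voiceless) → [f]
After rule 1: igozɣiftenok
Rule 2: no segment meets the rule's conditions; no change.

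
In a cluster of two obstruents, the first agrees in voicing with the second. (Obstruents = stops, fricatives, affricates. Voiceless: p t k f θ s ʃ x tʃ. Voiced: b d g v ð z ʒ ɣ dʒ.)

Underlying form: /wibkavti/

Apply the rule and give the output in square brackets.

[wipkafti]

/b/ before /k/ (voiceless) → [p]
/v/ before /t/ (voiceless) → [f]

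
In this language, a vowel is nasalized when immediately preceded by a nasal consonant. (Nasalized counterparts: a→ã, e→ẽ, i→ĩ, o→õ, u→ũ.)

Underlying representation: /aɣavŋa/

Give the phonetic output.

/a/ after nasal /ŋ/ → [ã]

[aɣavŋã]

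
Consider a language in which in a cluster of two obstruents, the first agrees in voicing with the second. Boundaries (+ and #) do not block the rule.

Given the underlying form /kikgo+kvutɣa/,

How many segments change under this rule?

3

/k/ before /g/ (voiced) → [g]
/k/ before /v/ (voiced) → [g]
/t/ before /ɣ/ (voiced) → [d]
3 segments change.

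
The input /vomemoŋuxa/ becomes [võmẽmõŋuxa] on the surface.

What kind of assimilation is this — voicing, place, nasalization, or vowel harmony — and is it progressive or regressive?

nasalization, regressive

/o/→[õ] /e/→[ẽ] /o/→[õ].
Each target copies a feature from the following segment, so the direction is regressive.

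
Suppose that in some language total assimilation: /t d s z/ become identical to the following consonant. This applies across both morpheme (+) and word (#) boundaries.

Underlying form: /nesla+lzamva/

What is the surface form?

[nella+lzamva]

/s/ before /l/ → [l] (total assimilation)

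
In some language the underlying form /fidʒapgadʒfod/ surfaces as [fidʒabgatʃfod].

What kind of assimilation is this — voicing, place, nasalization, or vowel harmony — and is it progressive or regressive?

voicing assimilation, regressive

/p/→[b] /dʒ/→[tʃ].
Each target copies a feature from the following segment, so the direction is regressive.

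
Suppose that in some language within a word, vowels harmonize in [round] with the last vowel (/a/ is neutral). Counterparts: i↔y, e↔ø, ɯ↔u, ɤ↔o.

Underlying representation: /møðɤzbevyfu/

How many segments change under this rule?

2

/ɤ/ harmonizes with /u/ ([+round]) → [o]
/e/ harmonizes with /u/ ([+round]) → [ø]
2 segments change.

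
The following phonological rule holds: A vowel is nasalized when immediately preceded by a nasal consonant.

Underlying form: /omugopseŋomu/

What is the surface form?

/u/ after nasal /m/ → [ũ]
/o/ after nasal /ŋ/ → [õ]
/u/ after nasal /m/ → [ũ]

[omũgopseŋõmũ]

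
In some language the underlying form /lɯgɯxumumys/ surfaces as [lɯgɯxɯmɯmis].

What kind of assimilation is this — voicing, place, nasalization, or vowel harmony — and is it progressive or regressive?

/u/→[ɯ] /u/→[ɯ] /y/→[i].
Vowels agree with the first vowel, so the harmony is progressive.

vowel harmony, progressive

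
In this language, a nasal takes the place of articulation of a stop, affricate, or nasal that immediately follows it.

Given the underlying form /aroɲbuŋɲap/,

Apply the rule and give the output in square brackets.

[arombuɲɲap]

/ɲ/ before /b/ (labial) → [m]
/ŋ/ before /ɲ/ (palatal) → [ɲ]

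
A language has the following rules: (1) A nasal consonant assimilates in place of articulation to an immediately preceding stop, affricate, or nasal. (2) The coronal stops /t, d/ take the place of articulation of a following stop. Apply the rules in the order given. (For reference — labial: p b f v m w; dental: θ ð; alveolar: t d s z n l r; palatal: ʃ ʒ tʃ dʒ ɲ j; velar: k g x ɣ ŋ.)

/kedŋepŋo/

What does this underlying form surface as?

Rule 1: /ŋ/ after /d/ (alveolar) → [n]
Rule 1: /ŋ/ after /p/ (labial) → [m]
After rule 1: kednepmo
Rule 2: no segment meets the rule's conditions; no change.

[kednepmo]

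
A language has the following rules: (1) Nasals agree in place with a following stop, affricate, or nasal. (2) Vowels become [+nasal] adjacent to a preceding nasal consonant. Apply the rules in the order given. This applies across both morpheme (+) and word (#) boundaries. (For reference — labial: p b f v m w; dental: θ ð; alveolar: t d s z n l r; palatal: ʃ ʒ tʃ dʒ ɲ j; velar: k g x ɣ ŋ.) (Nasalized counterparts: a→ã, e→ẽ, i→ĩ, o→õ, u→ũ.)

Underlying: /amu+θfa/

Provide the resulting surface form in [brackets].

[amũ+θfa]

Rule 1: no segment meets the rule's conditions; no change.
After rule 1: amu+θfa
Rule 2: /u/ after nasal /m/ → [ũ]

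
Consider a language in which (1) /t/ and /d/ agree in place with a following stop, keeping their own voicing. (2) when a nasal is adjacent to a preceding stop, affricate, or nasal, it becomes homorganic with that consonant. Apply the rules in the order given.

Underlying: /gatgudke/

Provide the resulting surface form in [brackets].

[gakgugke]

Rule 1: /t/ before /g/ (velar) → [k]
Rule 1: /d/ before /k/ (velar) → [g]
After rule 1: gakgugke
Rule 2: no segment meets the rule's conditions; no change.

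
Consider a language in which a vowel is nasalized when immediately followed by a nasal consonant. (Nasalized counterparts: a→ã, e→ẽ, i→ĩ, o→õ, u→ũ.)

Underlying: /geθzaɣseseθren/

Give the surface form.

[geθzaɣseseθrẽn]

/e/ before nasal /n/ → [ẽ]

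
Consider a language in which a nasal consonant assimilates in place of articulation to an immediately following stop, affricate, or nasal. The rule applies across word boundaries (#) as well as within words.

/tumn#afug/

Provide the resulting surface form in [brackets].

[tunn#afug]

/m/ before /n/ (alveolar) → [n]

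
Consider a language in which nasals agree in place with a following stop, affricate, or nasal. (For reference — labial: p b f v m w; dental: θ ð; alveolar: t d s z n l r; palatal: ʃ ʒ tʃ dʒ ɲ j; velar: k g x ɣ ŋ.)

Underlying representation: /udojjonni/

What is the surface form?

no segment meets the rule's conditions; no change.

[udojjonni]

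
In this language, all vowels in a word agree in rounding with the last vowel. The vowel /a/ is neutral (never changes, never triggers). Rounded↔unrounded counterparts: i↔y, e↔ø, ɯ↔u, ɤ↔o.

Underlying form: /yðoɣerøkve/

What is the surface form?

/y/ harmonizes with /e/ ([-round]) → [i]
/o/ harmonizes with /e/ ([-round]) → [ɤ]
/ø/ harmonizes with /e/ ([-round]) → [e]

[iðɤɣerekve]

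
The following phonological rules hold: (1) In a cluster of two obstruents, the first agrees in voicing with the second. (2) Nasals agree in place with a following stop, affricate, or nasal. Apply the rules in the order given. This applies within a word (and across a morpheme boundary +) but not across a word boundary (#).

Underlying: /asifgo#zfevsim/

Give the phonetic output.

Rule 1: /f/ before /g/ (voiced) → [v]
Rule 1: /z/ before /f/ (voiceless) → [s]
Rule 1: /v/ before /s/ (voiceless) → [f]
After rule 1: asivgo#sfefsim
Rule 2: no segment meets the rule's conditions; no change.

[asivgo#sfefsim]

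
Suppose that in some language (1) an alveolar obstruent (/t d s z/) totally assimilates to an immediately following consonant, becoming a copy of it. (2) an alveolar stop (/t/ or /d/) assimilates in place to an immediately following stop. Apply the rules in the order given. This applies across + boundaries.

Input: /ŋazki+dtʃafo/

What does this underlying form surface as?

Rule 1: /z/ before /k/ → [k] (total assimilation)
Rule 1: /d/ before /tʃ/ → [tʃ] (total assimilation)
After rule 1: ŋakki+tʃtʃafo
Rule 2: no segment meets the rule's conditions; no change.

[ŋakki+tʃtʃafo]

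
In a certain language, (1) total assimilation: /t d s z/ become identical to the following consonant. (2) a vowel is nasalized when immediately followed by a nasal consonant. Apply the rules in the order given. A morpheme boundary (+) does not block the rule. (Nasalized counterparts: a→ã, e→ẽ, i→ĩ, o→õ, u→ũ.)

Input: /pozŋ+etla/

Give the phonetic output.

Rule 1: /z/ before /ŋ/ → [ŋ] (total assimilation)
Rule 1: /t/ before /l/ → [l] (total assimilation)
After rule 1: poŋŋ+ella
Rule 2: /o/ before nasal /ŋ/ → [õ]

[põŋŋ+ella]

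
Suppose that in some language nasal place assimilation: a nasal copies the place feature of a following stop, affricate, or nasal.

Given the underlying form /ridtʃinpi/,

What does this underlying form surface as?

/n/ before /p/ (labial) → [m]

[ridtʃimpi]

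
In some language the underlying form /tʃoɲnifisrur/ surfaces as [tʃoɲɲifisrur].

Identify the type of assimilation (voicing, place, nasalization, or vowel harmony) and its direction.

/n/→[ɲ].
Each target copies a feature from the preceding segment, so the direction is progressive.

place assimilation, progressive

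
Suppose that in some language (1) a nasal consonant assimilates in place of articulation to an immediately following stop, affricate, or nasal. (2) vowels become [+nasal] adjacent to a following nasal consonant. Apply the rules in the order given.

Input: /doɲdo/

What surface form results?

Rule 1: /ɲ/ before /d/ (alveolar) → [n]
After rule 1: dondo
Rule 2: /o/ before nasal /n/ → [õ]

[dõndo]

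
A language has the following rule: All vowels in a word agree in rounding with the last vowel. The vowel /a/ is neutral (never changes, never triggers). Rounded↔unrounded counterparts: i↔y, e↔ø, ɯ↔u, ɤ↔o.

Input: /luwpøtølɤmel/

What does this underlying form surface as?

[lɯwpetelɤmel]

/u/ harmonizes with /e/ ([-round]) → [ɯ]
/ø/ harmonizes with /e/ ([-round]) → [e]
/ø/ harmonizes with /e/ ([-round]) → [e]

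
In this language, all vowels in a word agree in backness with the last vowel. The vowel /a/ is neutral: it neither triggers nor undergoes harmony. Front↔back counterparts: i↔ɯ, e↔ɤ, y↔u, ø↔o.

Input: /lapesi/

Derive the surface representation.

[lapesi]

no segment meets the rule's conditions; no change.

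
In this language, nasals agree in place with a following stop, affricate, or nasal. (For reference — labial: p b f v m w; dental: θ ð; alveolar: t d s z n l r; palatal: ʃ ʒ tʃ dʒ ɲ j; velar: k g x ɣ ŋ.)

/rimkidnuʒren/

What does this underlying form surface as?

/m/ before /k/ (velar) → [ŋ]

[riŋkidnuʒren]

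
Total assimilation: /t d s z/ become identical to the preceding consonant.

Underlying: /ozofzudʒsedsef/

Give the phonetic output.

/z/ after /f/ → [f] (total assimilation)
/s/ after /dʒ/ → [dʒ] (total assimilation)
/s/ after /d/ → [d] (total assimilation)

[ozoffudʒdʒeddef]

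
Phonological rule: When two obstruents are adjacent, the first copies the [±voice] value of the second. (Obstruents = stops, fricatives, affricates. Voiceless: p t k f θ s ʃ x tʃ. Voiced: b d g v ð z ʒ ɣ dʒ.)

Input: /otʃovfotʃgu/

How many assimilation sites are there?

/v/ before /f/ (voiceless) → [f]
/tʃ/ before /g/ (voiced) → [dʒ]
2 segments change.

2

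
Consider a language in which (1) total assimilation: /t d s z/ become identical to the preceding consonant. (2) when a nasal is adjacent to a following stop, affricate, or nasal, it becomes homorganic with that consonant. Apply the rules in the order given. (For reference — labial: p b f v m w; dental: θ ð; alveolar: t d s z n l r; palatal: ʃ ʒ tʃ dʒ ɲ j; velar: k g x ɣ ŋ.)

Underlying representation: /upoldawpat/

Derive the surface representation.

[upollawpat]

Rule 1: /d/ after /l/ → [l] (total assimilation)
After rule 1: upollawpat
Rule 2: no segment meets the rule's conditions; no change.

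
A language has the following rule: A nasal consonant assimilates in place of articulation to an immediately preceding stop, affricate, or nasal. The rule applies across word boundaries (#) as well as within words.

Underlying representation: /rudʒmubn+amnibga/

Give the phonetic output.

[rudʒɲubm+ammibga]

/m/ after /dʒ/ (palatal) → [ɲ]
/n/ after /b/ (labial) → [m]
/n/ after /m/ (labial) → [m]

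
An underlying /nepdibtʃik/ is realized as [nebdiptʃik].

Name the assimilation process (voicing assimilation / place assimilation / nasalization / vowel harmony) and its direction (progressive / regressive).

voicing assimilation, regressive

/p/→[b] /b/→[p].
Each target copies a feature from the following segment, so the direction is regressive.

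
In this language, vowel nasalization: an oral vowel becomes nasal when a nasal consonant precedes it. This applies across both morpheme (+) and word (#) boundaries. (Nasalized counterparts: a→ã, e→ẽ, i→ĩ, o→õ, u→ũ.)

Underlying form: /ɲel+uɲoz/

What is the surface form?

[ɲẽl+uɲõz]

/e/ after nasal /ɲ/ → [ẽ]
/o/ after nasal /ɲ/ → [õ]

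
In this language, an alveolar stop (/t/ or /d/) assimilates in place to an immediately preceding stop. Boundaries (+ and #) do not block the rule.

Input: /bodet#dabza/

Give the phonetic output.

[bodet#dabza]

no segment meets the rule's conditions; no change.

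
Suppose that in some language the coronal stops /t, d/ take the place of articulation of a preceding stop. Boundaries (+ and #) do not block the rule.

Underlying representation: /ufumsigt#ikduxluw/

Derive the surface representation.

/t/ after /g/ (velar) → [k]
/d/ after /k/ (velar) → [g]

[ufumsigk#ikguxluw]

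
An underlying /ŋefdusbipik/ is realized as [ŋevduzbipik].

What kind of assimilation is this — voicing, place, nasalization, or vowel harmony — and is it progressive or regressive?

voicing assimilation, regressive

/f/→[v] /s/→[z].
Each target copies a feature from the following segment, so the direction is regressive.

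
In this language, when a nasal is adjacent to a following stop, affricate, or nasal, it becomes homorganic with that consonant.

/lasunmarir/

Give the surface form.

/n/ before /m/ (labial) → [m]

[lasummarir]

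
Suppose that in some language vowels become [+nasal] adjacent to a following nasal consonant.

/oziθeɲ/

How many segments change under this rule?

/e/ before nasal /ɲ/ → [ẽ]
1 segment changes.

1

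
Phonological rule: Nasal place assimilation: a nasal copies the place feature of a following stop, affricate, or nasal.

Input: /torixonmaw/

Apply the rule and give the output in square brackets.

[torixommaw]

/n/ before /m/ (labial) → [m]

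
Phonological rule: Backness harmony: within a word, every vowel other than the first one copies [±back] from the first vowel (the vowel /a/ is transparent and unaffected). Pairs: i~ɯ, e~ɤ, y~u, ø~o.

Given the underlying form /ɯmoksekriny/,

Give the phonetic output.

[ɯmoksɤkrɯnu]

/e/ harmonizes with /ɯ/ ([+back]) → [ɤ]
/i/ harmonizes with /ɯ/ ([+back]) → [ɯ]
/y/ harmonizes with /ɯ/ ([+back]) → [u]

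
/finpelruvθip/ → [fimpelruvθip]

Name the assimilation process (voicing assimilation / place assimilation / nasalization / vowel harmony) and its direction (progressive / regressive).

place assimilation, regressive

/n/→[m].
Each target copies a feature from the following segment, so the direction is regressive.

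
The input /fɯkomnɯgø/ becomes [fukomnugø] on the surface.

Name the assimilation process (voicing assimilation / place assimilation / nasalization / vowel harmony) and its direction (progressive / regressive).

vowel harmony, regressive

/ɯ/→[u] /ɯ/→[u].
Vowels agree with the last vowel, so the harmony is regressive.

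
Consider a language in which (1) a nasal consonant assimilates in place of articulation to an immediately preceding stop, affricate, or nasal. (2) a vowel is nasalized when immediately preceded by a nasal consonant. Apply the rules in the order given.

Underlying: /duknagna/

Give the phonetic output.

[dukŋãgŋã]

Rule 1: /n/ after /k/ (velar) → [ŋ]
Rule 1: /n/ after /g/ (velar) → [ŋ]
After rule 1: dukŋagŋa
Rule 2: /a/ after nasal /ŋ/ → [ã]
Rule 2: /a/ after nasal /ŋ/ → [ã]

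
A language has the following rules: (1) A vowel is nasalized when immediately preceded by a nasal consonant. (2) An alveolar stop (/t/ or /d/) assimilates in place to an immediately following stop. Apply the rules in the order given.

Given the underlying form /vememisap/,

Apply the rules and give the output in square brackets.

[vemẽmĩsap]

Rule 1: /e/ after nasal /m/ → [ẽ]
Rule 1: /i/ after nasal /m/ → [ĩ]
After rule 1: vemẽmĩsap
Rule 2: no segment meets the rule's conditions; no change.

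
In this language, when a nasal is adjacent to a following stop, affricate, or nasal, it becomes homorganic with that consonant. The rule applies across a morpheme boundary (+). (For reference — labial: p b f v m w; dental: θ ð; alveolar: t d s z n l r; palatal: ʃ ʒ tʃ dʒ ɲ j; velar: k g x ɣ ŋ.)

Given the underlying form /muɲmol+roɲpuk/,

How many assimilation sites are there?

/ɲ/ before /m/ (labial) → [m]
/ɲ/ before /p/ (labial) → [m]
2 segments change.

2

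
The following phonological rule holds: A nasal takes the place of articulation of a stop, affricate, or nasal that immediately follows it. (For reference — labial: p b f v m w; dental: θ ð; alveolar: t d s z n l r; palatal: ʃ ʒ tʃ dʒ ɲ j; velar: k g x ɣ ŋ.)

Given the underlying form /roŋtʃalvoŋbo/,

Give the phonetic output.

/ŋ/ before /tʃ/ (palatal) → [ɲ]
/ŋ/ before /b/ (labial) → [m]

[roɲtʃalvombo]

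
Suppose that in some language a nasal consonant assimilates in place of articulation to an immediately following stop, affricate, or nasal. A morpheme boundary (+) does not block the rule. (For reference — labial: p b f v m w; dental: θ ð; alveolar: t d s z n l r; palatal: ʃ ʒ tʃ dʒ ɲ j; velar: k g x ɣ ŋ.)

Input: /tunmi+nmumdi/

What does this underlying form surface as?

/n/ before /m/ (labial) → [m]
/n/ before /m/ (labial) → [m]
/m/ before /d/ (alveolar) → [n]

[tummi+mmundi]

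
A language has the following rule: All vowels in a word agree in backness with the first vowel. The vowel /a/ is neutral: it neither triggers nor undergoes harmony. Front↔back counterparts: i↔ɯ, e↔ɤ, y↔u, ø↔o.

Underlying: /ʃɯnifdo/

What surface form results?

[ʃɯnɯfdo]

/i/ harmonizes with /ɯ/ ([+back]) → [ɯ]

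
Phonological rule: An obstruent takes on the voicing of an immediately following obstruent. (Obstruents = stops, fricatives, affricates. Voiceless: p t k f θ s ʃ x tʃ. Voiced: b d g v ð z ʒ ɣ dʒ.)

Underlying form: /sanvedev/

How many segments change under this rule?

No segment meets the rule's conditions.

0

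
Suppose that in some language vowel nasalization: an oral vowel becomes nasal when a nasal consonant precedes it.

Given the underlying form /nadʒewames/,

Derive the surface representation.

/a/ after nasal /n/ → [ã]
/e/ after nasal /m/ → [ẽ]

[nãdʒewamẽs]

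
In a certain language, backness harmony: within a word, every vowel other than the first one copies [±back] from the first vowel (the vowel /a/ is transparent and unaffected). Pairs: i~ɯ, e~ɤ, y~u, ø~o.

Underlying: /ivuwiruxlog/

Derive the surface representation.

/u/ harmonizes with /i/ ([-back]) → [y]
/u/ harmonizes with /i/ ([-back]) → [y]
/o/ harmonizes with /i/ ([-back]) → [ø]

[ivywiryxløg]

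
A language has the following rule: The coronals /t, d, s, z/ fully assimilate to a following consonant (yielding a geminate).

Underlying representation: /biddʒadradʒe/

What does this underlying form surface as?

[bidʒdʒarradʒe]

/d/ before /dʒ/ → [dʒ] (total assimilation)
/d/ before /r/ → [r] (total assimilation)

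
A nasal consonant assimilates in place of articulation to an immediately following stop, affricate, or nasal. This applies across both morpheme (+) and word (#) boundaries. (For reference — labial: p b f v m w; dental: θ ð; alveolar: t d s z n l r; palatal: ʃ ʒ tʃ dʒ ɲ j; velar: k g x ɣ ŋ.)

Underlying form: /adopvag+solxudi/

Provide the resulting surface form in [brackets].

no segment meets the rule's conditions; no change.

[adopvag+solxudi]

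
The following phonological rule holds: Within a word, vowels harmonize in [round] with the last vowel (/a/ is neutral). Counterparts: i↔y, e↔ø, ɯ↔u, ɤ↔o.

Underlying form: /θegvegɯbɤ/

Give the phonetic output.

[θegvegɯbɤ]

no segment meets the rule's conditions; no change.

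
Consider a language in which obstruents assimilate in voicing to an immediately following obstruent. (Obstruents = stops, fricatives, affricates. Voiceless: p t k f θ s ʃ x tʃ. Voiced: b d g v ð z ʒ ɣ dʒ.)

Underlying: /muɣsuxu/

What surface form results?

/ɣ/ before /s/ (voiceless) → [x]

[muxsuxu]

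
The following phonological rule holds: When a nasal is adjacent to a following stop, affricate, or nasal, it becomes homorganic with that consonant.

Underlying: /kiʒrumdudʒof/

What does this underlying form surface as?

/m/ before /d/ (alveolar) → [n]

[kiʒrundudʒof]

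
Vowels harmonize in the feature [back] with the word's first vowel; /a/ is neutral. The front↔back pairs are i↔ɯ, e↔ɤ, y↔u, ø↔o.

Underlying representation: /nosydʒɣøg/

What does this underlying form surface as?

[nosudʒɣog]

/y/ harmonizes with /o/ ([+back]) → [u]
/ø/ harmonizes with /o/ ([+back]) → [o]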